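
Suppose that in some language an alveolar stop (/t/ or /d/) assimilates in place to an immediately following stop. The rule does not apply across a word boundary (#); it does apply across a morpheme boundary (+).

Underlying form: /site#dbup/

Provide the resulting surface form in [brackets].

/d/ before /b/ (labial) → [b]

[site#bbup]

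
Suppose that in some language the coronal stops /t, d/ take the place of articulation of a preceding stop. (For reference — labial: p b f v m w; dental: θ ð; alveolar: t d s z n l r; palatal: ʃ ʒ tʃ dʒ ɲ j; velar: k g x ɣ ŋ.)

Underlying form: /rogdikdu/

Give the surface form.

[roggikgu]

/d/ after /g/ (velar) → [g]
/d/ after /k/ (velar) → [g]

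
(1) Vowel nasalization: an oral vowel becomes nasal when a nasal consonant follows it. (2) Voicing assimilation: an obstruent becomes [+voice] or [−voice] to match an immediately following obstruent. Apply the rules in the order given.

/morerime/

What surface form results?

[morerĩme]

Rule 1: /i/ before nasal /m/ → [ĩ]
After rule 1: morerĩme
Rule 2: no segment meets the rule's conditions; no change.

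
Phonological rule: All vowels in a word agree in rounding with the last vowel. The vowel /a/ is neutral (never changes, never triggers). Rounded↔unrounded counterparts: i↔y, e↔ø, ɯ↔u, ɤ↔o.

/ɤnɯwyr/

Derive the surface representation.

[onuwyr]

/ɤ/ harmonizes with /y/ ([+round]) → [o]
/ɯ/ harmonizes with /y/ ([+round]) → [u]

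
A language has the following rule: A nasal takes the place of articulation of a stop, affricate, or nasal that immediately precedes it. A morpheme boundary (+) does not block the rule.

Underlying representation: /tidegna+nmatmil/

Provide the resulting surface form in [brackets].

[tidegŋa+nnatnil]

/n/ after /g/ (velar) → [ŋ]
/m/ after /n/ (alveolar) → [n]
/m/ after /t/ (alveolar) → [n]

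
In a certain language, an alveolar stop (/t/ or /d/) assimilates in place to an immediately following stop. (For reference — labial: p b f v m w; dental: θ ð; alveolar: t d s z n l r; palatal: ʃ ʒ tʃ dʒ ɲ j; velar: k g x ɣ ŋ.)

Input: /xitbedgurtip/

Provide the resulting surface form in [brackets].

[xipbeggurtip]

/t/ before /b/ (labial) → [p]
/d/ before /g/ (velar) → [g]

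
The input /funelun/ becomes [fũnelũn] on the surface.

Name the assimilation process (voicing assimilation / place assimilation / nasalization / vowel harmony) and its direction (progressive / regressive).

nasalization, regressive

/u/→[ũ] /u/→[ũ].
Each target copies a feature from the following segment, so the direction is regressive.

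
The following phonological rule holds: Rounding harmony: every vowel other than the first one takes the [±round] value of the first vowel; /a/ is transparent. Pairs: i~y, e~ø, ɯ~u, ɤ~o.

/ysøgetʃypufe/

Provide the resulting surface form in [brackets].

/e/ harmonizes with /y/ ([+round]) → [ø]
/e/ harmonizes with /y/ ([+round]) → [ø]

[ysøgøtʃypufø]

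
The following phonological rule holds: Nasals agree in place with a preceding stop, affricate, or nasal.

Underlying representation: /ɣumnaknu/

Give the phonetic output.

/n/ after /m/ (labial) → [m]
/n/ after /k/ (velar) → [ŋ]

[ɣummakŋu]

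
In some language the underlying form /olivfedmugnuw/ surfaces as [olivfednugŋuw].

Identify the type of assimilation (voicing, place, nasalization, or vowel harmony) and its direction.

place assimilation, progressive

/m/→[n] /n/→[ŋ].
Each target copies a feature from the preceding segment, so the direction is progressive.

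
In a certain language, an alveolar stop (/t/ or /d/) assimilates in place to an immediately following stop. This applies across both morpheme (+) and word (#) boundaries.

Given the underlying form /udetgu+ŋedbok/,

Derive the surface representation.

/t/ before /g/ (velar) → [k]
/d/ before /b/ (labial) → [b]

[udekgu+ŋebbok]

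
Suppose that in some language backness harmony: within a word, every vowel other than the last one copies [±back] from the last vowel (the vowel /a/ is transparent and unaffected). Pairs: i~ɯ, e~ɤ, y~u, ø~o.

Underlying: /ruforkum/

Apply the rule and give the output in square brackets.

[ruforkum]

no segment meets the rule's conditions; no change.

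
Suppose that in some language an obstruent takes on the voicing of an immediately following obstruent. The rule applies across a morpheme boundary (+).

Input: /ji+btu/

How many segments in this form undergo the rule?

1

/b/ before /t/ (voiceless) → [p]
1 segment changes.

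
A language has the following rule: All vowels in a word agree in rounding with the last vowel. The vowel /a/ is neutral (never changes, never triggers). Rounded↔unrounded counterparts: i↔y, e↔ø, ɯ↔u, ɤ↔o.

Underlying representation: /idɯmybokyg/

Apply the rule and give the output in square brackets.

/i/ harmonizes with /y/ ([+round]) → [y]
/ɯ/ harmonizes with /y/ ([+round]) → [u]

[ydumybokyg]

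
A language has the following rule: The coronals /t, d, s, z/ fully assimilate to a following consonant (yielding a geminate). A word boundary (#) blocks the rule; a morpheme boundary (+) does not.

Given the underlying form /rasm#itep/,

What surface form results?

[ramm#itep]

/s/ before /m/ → [m] (total assimilation)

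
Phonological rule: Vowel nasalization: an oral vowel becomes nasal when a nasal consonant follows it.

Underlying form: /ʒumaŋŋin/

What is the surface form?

/u/ before nasal /m/ → [ũ]
/a/ before nasal /ŋ/ → [ã]
/i/ before nasal /n/ → [ĩ]

[ʒũmãŋŋĩn]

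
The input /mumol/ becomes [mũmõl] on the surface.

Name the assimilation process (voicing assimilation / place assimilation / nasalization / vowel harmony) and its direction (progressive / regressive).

/u/→[ũ] /o/→[õ].
Each target copies a feature from the preceding segment, so the direction is progressive.

nasalization, progressive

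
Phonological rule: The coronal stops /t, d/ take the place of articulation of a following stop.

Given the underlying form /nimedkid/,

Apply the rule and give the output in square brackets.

/d/ before /k/ (velar) → [g]

[nimegkid]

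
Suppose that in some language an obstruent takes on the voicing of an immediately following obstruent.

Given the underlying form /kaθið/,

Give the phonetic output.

[kaθið]

no segment meets the rule's conditions; no change.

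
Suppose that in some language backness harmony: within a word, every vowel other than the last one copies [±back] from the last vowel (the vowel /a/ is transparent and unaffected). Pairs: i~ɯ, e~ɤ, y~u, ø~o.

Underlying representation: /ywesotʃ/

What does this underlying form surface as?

[uwɤsotʃ]

/y/ harmonizes with /o/ ([+back]) → [u]
/e/ harmonizes with /o/ ([+back]) → [ɤ]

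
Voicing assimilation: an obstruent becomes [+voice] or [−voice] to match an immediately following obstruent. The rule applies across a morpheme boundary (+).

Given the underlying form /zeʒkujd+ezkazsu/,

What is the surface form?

[zeʃkujd+eskassu]

/ʒ/ before /k/ (voiceless) → [ʃ]
/z/ before /k/ (voiceless) → [s]
/z/ before /s/ (voiceless) → [s]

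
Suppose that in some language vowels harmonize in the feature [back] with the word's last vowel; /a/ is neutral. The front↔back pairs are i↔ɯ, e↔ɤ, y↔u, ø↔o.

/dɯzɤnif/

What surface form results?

[dizenif]

/ɯ/ harmonizes with /i/ ([-back]) → [i]
/ɤ/ harmonizes with /i/ ([-back]) → [e]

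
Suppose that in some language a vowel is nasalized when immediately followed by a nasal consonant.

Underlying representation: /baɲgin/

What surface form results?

/a/ before nasal /ɲ/ → [ã]
/i/ before nasal /n/ → [ĩ]

[bãɲgĩn]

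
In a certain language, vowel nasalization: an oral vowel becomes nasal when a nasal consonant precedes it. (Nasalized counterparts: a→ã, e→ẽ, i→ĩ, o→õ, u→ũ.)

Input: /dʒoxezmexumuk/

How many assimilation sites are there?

2

/e/ after nasal /m/ → [ẽ]
/u/ after nasal /m/ → [ũ]
2 segments change.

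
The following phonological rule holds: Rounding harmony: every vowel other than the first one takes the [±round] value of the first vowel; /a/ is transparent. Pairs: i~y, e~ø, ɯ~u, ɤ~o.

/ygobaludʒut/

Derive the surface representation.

no segment meets the rule's conditions; no change.

[ygobaludʒut]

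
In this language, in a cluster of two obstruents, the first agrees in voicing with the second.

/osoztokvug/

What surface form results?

/z/ before /t/ (voiceless) → [s]
/k/ before /v/ (voiced) → [g]

[osostogvug]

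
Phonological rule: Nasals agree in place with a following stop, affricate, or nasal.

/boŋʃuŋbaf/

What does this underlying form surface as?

/ŋ/ before /b/ (labial) → [m]

[boŋʃumbaf]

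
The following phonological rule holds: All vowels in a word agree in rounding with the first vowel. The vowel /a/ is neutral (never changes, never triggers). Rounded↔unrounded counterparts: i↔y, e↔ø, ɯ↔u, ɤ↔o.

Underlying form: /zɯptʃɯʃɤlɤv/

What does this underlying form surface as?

no segment meets the rule's conditions; no change.

[zɯptʃɯʃɤlɤv]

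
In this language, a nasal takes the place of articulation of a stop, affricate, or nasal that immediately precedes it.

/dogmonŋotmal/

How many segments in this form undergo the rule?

3

/m/ after /g/ (velar) → [ŋ]
/ŋ/ after /n/ (alveolar) → [n]
/m/ after /t/ (alveolar) → [n]
3 segments change.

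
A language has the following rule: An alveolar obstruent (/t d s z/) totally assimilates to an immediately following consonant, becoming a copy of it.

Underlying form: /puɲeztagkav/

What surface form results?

[puɲettagkav]

/z/ before /t/ → [t] (total assimilation)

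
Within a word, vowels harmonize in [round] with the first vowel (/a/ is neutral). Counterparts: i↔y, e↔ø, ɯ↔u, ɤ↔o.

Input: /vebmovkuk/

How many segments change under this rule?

/o/ harmonizes with /e/ ([-round]) → [ɤ]
/u/ harmonizes with /e/ ([-round]) → [ɯ]
2 segments change.

2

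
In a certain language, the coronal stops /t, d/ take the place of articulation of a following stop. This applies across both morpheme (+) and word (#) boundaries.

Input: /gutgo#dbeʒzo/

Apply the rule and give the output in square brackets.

/t/ before /g/ (velar) → [k]
/d/ before /b/ (labial) → [b]

[gukgo#bbeʒzo]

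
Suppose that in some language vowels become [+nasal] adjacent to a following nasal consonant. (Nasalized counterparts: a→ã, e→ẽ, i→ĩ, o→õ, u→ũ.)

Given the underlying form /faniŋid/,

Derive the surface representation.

[fãnĩŋid]

/a/ before nasal /n/ → [ã]
/i/ before nasal /ŋ/ → [ĩ]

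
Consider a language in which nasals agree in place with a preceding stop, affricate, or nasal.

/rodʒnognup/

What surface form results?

[rodʒɲogŋup]

/n/ after /dʒ/ (palatal) → [ɲ]
/n/ after /g/ (velar) → [ŋ]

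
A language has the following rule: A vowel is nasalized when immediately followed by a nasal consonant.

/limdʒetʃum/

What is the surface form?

/i/ before nasal /m/ → [ĩ]
/u/ before nasal /m/ → [ũ]

[lĩmdʒetʃũm]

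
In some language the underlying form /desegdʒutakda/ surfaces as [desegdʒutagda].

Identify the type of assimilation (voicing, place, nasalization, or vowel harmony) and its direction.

/k/→[g].
Each target copies a feature from the following segment, so the direction is regressive.

voicing assimilation, regressive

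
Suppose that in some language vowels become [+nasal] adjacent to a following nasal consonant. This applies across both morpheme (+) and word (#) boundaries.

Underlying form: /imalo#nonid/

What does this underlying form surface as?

[ĩmalõ#nõnid]

/i/ before nasal /m/ → [ĩ]
/o/ before nasal /n/ → [õ]
/o/ before nasal /n/ → [õ]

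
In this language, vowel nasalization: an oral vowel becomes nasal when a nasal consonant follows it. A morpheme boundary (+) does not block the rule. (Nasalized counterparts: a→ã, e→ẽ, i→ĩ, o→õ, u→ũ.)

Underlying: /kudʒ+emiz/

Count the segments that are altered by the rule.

1

/e/ before nasal /m/ → [ẽ]
1 segment changes.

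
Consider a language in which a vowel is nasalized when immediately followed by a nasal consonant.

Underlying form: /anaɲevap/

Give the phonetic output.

[ãnãɲevap]

/a/ before nasal /n/ → [ã]
/a/ before nasal /ɲ/ → [ã]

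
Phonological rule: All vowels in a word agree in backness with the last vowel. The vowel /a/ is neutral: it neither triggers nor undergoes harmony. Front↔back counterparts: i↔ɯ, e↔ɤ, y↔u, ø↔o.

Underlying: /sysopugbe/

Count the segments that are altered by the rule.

2

/o/ harmonizes with /e/ ([-back]) → [ø]
/u/ harmonizes with /e/ ([-back]) → [y]
2 segments change.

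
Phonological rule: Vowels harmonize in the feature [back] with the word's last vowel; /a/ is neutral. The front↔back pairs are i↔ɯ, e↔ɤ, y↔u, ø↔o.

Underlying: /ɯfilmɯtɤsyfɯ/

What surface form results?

[ɯfɯlmɯtɤsufɯ]

/i/ harmonizes with /ɯ/ ([+back]) → [ɯ]
/y/ harmonizes with /ɯ/ ([+back]) → [u]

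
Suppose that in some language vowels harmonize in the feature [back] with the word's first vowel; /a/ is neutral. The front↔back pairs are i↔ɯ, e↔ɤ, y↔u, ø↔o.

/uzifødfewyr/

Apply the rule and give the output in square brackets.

[uzɯfodfɤwur]

/i/ harmonizes with /u/ ([+back]) → [ɯ]
/ø/ harmonizes with /u/ ([+back]) → [o]
/e/ harmonizes with /u/ ([+back]) → [ɤ]
/y/ harmonizes with /u/ ([+back]) → [u]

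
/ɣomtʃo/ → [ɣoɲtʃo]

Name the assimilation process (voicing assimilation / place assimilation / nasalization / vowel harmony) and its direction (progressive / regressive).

/m/→[ɲ].
Each target copies a feature from the following segment, so the direction is regressive.

place assimilation, regressive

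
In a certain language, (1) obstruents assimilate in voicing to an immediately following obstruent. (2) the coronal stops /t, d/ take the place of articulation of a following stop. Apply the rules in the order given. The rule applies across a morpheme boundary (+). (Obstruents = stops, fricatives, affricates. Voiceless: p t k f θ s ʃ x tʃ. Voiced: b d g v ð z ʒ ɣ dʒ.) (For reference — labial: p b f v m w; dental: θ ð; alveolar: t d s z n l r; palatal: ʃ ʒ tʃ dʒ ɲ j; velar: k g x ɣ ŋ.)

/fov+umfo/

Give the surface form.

[fov+umfo]

Rule 1: no segment meets the rule's conditions; no change.
After rule 1: fov+umfo
Rule 2: no segment meets the rule's conditions; no change.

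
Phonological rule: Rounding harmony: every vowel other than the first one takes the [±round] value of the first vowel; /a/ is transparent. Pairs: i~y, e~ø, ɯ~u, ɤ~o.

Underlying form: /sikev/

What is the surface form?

no segment meets the rule's conditions; no change.

[sikev]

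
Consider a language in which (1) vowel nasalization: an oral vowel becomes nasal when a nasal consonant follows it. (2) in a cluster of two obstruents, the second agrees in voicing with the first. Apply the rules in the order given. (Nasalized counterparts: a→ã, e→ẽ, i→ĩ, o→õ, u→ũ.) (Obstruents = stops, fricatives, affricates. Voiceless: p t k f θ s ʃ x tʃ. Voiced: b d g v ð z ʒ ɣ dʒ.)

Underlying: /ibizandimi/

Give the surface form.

Rule 1: /a/ before nasal /n/ → [ã]
Rule 1: /i/ before nasal /m/ → [ĩ]
After rule 1: ibizãndĩmi
Rule 2: no segment meets the rule's conditions; no change.

[ibizãndĩmi]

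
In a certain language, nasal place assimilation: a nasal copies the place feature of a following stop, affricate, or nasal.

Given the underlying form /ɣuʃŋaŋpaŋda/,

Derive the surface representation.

[ɣuʃŋampanda]

/ŋ/ before /p/ (labial) → [m]
/ŋ/ before /d/ (alveolar) → [n]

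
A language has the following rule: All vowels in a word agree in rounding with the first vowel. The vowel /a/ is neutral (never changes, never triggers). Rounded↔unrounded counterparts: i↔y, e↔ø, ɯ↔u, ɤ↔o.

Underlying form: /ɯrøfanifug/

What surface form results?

/ø/ harmonizes with /ɯ/ ([-round]) → [e]
/u/ harmonizes with /ɯ/ ([-round]) → [ɯ]

[ɯrefanifɯg]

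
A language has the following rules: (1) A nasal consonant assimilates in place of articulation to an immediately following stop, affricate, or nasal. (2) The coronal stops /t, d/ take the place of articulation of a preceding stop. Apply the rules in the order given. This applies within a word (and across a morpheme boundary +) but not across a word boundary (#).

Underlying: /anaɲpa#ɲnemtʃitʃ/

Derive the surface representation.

[anampa#nneɲtʃitʃ]

Rule 1: /ɲ/ before /p/ (labial) → [m]
Rule 1: /ɲ/ before /n/ (alveolar) → [n]
Rule 1: /m/ before /tʃ/ (palatal) → [ɲ]
After rule 1: anampa#nneɲtʃitʃ
Rule 2: no segment meets the rule's conditions; no change.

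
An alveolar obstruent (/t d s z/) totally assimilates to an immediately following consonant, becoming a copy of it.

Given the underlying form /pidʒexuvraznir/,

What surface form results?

/z/ before /n/ → [n] (total assimilation)

[pidʒexuvrannir]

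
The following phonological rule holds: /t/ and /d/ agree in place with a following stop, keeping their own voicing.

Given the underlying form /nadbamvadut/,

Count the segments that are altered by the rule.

1

/d/ before /b/ (labial) → [b]
1 segment changes.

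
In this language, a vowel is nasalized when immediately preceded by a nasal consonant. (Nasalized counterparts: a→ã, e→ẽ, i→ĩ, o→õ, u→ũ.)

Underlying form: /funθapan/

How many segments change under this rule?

0

No segment meets the rule's conditions.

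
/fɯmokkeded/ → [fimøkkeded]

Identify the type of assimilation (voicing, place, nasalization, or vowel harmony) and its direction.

/ɯ/→[i] /o/→[ø].
Vowels agree with the last vowel, so the harmony is regressive.

vowel harmony, regressive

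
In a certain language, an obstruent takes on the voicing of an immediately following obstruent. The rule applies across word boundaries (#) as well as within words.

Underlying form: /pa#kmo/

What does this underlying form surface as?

[pa#kmo]

no segment meets the rule's conditions; no change.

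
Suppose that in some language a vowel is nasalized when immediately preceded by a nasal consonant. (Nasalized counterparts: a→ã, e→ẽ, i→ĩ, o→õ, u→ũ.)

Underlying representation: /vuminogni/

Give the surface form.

/i/ after nasal /m/ → [ĩ]
/o/ after nasal /n/ → [õ]
/i/ after nasal /n/ → [ĩ]

[vumĩnõgnĩ]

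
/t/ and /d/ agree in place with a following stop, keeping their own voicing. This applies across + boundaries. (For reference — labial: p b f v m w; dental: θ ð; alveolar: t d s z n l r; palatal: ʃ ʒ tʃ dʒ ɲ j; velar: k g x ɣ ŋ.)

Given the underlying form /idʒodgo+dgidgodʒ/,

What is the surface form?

/d/ before /g/ (velar) → [g]
/d/ before /g/ (velar) → [g]
/d/ before /g/ (velar) → [g]

[idʒoggo+ggiggodʒ]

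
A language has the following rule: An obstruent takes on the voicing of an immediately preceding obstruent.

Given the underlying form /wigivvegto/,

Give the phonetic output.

/t/ after /g/ (voiced) → [d]

[wigivvegdo]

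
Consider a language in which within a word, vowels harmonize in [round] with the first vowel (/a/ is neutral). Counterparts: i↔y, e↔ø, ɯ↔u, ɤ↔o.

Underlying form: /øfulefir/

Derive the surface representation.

/e/ harmonizes with /ø/ ([+round]) → [ø]
/i/ harmonizes with /ø/ ([+round]) → [y]

[øfuløfyr]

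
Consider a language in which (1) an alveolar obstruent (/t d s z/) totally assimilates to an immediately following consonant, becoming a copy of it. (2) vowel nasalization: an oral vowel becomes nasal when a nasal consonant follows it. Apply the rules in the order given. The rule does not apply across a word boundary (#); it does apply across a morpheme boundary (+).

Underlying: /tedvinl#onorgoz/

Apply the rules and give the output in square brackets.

[tevvĩnl#õnorgoz]

Rule 1: /d/ before /v/ → [v] (total assimilation)
After rule 1: tevvinl#onorgoz
Rule 2: /i/ before nasal /n/ → [ĩ]
Rule 2: /o/ before nasal /n/ → [õ]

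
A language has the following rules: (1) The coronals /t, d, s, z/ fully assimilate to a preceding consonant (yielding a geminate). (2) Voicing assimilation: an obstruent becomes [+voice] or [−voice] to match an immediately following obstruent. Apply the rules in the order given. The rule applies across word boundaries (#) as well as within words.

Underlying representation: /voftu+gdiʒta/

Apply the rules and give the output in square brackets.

[voffu+ggiʒʒa]

Rule 1: /t/ after /f/ → [f] (total assimilation)
Rule 1: /d/ after /g/ → [g] (total assimilation)
Rule 1: /t/ after /ʒ/ → [ʒ] (total assimilation)
After rule 1: voffu+ggiʒʒa
Rule 2: no segment meets the rule's conditions; no change.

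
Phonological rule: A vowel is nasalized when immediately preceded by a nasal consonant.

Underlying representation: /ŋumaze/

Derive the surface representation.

[ŋũmãze]

/u/ after nasal /ŋ/ → [ũ]
/a/ after nasal /m/ → [ã]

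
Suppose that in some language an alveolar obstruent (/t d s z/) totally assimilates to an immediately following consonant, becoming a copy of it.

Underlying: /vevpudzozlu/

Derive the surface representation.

[vevpuzzollu]

/d/ before /z/ → [z] (total assimilation)
/z/ before /l/ → [l] (total assimilation)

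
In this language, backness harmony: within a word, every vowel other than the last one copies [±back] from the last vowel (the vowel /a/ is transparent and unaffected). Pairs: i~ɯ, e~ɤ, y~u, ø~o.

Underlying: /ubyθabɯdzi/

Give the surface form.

[ybyθabidzi]

/u/ harmonizes with /i/ ([-back]) → [y]
/ɯ/ harmonizes with /i/ ([-back]) → [i]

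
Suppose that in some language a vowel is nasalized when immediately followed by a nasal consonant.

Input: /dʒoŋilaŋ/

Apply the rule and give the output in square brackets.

/o/ before nasal /ŋ/ → [õ]
/a/ before nasal /ŋ/ → [ã]

[dʒõŋilãŋ]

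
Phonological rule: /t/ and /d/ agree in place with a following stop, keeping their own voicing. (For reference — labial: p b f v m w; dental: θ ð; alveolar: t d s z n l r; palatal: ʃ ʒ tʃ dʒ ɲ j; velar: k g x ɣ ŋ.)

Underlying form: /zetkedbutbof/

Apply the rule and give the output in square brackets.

[zekkebbupbof]

/t/ before /k/ (velar) → [k]
/d/ before /b/ (labial) → [b]
/t/ before /b/ (labial) → [p]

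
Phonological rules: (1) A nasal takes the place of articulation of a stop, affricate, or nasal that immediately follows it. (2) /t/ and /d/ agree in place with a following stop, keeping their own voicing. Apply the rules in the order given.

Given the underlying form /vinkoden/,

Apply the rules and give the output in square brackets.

[viŋkoden]

Rule 1: /n/ before /k/ (velar) → [ŋ]
After rule 1: viŋkoden
Rule 2: no segment meets the rule's conditions; no change.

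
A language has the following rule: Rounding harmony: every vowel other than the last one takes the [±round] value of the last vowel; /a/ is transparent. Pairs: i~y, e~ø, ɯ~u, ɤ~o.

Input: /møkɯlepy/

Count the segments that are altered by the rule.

2

/ɯ/ harmonizes with /y/ ([+round]) → [u]
/e/ harmonizes with /y/ ([+round]) → [ø]
2 segments change.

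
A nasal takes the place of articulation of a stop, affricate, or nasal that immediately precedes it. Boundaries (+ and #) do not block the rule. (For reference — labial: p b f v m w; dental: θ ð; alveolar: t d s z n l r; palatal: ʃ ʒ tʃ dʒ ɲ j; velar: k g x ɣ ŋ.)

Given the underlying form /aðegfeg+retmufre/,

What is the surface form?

/m/ after /t/ (alveolar) → [n]

[aðegfeg+retnufre]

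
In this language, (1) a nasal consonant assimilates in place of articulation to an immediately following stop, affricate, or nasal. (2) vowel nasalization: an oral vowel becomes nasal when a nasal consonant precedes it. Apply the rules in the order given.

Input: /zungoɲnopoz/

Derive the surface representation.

[zuŋgonnõpoz]

Rule 1: /n/ before /g/ (velar) → [ŋ]
Rule 1: /ɲ/ before /n/ (alveolar) → [n]
After rule 1: zuŋgonnopoz
Rule 2: /o/ after nasal /n/ → [õ]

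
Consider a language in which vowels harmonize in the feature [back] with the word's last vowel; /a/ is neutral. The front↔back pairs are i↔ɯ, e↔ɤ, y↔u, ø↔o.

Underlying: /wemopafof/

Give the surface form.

[wɤmopafof]

/e/ harmonizes with /o/ ([+back]) → [ɤ]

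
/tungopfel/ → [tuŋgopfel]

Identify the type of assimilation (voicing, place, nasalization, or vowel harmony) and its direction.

/n/→[ŋ].
Each target copies a feature from the following segment, so the direction is regressive.

place assimilation, regressive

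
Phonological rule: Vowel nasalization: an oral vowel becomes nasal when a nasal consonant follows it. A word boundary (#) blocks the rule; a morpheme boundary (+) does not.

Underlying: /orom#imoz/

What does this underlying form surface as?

[orõm#ĩmoz]

/o/ before nasal /m/ → [õ]
/i/ before nasal /m/ → [ĩ]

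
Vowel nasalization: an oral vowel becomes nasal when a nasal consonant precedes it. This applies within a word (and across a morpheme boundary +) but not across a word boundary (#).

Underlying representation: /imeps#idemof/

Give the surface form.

[imẽps#idemõf]

/e/ after nasal /m/ → [ẽ]
/o/ after nasal /m/ → [õ]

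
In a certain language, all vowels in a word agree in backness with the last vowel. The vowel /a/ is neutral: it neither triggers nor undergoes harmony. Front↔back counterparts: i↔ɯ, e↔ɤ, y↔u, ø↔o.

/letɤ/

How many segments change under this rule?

/e/ harmonizes with /ɤ/ ([+back]) → [ɤ]
1 segment changes.

1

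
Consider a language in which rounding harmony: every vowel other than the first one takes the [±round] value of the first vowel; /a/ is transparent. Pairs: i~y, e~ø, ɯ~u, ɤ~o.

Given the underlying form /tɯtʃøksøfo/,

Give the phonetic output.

[tɯtʃeksefɤ]

/ø/ harmonizes with /ɯ/ ([-round]) → [e]
/ø/ harmonizes with /ɯ/ ([-round]) → [e]
/o/ harmonizes with /ɯ/ ([-round]) → [ɤ]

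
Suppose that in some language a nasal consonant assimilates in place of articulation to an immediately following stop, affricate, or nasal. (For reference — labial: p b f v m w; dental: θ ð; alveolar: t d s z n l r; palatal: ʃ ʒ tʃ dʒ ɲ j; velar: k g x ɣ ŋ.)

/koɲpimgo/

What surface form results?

/ɲ/ before /p/ (labial) → [m]
/m/ before /g/ (velar) → [ŋ]

[kompiŋgo]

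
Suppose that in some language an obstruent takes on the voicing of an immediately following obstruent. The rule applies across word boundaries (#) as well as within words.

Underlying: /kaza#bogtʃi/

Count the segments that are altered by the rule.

/g/ before /tʃ/ (voiceless) → [k]
1 segment changes.

1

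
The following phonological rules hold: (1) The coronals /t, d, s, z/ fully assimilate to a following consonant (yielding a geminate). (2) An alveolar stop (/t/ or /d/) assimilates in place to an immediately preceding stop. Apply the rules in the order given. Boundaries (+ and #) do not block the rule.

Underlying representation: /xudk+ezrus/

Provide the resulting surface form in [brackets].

[xukk+errus]

Rule 1: /d/ before /k/ → [k] (total assimilation)
Rule 1: /z/ before /r/ → [r] (total assimilation)
After rule 1: xukk+errus
Rule 2: no segment meets the rule's conditions; no change.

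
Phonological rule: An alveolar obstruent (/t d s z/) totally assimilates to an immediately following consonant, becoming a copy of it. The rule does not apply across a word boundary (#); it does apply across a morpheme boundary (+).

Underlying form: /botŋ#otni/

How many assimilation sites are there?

/t/ before /ŋ/ → [ŋ] (total assimilation)
/t/ before /n/ → [n] (total assimilation)
2 segments change.

2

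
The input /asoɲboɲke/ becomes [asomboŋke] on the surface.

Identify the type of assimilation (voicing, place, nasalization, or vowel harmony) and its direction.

/ɲ/→[m] /ɲ/→[ŋ].
Each target copies a feature from the following segment, so the direction is regressive.

place assimilation, regressive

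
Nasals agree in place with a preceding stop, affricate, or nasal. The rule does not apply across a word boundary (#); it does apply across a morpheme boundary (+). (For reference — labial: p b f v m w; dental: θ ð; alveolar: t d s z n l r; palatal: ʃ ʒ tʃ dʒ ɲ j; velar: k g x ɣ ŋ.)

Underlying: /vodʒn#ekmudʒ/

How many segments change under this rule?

/n/ after /dʒ/ (palatal) → [ɲ]
/m/ after /k/ (velar) → [ŋ]
2 segments change.

2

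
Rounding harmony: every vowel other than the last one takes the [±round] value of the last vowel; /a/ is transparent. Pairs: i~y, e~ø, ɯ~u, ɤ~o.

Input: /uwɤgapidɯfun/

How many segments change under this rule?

/ɤ/ harmonizes with /u/ ([+round]) → [o]
/i/ harmonizes with /u/ ([+round]) → [y]
/ɯ/ harmonizes with /u/ ([+round]) → [u]
3 segments change.

3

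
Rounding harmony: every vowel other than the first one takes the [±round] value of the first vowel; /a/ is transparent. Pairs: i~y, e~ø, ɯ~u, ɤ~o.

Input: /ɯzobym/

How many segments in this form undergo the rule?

2

/o/ harmonizes with /ɯ/ ([-round]) → [ɤ]
/y/ harmonizes with /ɯ/ ([-round]) → [i]
2 segments change.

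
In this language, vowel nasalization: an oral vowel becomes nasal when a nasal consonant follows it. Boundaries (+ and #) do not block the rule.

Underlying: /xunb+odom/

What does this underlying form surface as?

/u/ before nasal /n/ → [ũ]
/o/ before nasal /m/ → [õ]

[xũnb+odõm]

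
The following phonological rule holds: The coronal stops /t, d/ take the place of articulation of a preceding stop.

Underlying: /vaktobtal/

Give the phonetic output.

/t/ after /k/ (velar) → [k]
/t/ after /b/ (labial) → [p]

[vakkobpal]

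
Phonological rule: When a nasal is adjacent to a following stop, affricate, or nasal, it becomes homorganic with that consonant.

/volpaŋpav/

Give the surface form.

/ŋ/ before /p/ (labial) → [m]

[volpampav]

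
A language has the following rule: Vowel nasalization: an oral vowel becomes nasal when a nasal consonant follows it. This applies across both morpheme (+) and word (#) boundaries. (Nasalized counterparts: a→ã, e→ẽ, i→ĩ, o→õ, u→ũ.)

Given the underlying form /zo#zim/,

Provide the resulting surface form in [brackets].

/i/ before nasal /m/ → [ĩ]

[zo#zĩm]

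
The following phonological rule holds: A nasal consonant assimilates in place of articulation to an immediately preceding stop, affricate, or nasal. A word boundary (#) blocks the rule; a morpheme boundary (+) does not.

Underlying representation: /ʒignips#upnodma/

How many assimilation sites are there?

/n/ after /g/ (velar) → [ŋ]
/n/ after /p/ (labial) → [m]
/m/ after /d/ (alveolar) → [n]
3 segments change.

3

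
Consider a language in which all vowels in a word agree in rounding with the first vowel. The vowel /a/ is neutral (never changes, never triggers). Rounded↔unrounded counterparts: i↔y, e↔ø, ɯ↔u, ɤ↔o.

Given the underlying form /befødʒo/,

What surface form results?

/ø/ harmonizes with /e/ ([-round]) → [e]
/o/ harmonizes with /e/ ([-round]) → [ɤ]

[befedʒɤ]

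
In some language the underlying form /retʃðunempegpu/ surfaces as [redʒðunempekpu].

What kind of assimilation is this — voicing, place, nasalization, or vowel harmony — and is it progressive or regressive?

voicing assimilation, regressive

/tʃ/→[dʒ] /g/→[k].
Each target copies a feature from the following segment, so the direction is regressive.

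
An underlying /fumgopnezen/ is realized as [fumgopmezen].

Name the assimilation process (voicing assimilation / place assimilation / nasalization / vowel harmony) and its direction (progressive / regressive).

/n/→[m].
Each target copies a feature from the preceding segment, so the direction is progressive.

place assimilation, progressive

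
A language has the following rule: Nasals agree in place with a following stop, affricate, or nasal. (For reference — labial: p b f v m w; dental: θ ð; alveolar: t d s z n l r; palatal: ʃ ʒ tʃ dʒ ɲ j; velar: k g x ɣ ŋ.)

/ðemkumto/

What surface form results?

/m/ before /k/ (velar) → [ŋ]
/m/ before /t/ (alveolar) → [n]

[ðeŋkunto]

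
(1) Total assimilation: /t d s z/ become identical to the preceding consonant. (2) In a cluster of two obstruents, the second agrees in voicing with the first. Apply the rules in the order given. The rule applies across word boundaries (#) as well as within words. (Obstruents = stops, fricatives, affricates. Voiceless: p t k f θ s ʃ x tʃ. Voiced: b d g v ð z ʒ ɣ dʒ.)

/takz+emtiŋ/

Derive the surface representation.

Rule 1: /z/ after /k/ → [k] (total assimilation)
Rule 1: /t/ after /m/ → [m] (total assimilation)
After rule 1: takk+emmiŋ
Rule 2: no segment meets the rule's conditions; no change.

[takk+emmiŋ]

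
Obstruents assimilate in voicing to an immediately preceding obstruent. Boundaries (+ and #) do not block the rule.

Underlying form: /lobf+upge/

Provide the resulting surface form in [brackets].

[lobv+upke]

/f/ after /b/ (voiced) → [v]
/g/ after /p/ (voiceless) → [k]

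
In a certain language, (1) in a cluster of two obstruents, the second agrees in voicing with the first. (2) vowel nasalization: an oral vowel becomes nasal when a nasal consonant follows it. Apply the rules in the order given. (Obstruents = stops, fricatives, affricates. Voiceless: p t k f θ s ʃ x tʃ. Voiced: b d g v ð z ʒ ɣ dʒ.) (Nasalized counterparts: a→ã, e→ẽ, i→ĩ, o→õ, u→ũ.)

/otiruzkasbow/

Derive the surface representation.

Rule 1: /k/ after /z/ (voiced) → [g]
Rule 1: /b/ after /s/ (voiceless) → [p]
After rule 1: otiruzgaspow
Rule 2: no segment meets the rule's conditions; no change.

[otiruzgaspow]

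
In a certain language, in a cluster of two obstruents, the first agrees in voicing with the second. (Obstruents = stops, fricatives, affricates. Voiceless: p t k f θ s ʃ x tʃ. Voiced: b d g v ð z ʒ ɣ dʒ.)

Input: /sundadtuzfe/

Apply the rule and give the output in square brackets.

/d/ before /t/ (voiceless) → [t]
/z/ before /f/ (voiceless) → [s]

[sundattusfe]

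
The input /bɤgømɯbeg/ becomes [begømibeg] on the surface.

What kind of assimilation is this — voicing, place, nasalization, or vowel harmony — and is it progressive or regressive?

vowel harmony, regressive

/ɤ/→[e] /ɯ/→[i].
Vowels agree with the last vowel, so the harmony is regressive.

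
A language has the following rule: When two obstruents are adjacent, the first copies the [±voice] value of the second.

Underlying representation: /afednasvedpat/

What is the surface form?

[afednazvetpat]

/s/ before /v/ (voiced) → [z]
/d/ before /p/ (voiceless) → [t]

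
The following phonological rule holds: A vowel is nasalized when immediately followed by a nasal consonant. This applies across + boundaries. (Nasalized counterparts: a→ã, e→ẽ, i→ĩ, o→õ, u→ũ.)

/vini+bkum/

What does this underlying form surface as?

/i/ before nasal /n/ → [ĩ]
/u/ before nasal /m/ → [ũ]

[vĩni+bkũm]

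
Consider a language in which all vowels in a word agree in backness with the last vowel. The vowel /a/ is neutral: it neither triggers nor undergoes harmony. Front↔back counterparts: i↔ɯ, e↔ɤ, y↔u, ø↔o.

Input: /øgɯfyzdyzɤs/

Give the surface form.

/ø/ harmonizes with /ɤ/ ([+back]) → [o]
/y/ harmonizes with /ɤ/ ([+back]) → [u]
/y/ harmonizes with /ɤ/ ([+back]) → [u]

[ogɯfuzduzɤs]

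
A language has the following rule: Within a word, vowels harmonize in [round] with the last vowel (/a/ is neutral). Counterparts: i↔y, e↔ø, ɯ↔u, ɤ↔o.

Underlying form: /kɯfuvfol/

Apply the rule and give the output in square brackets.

[kufuvfol]

/ɯ/ harmonizes with /o/ ([+round]) → [u]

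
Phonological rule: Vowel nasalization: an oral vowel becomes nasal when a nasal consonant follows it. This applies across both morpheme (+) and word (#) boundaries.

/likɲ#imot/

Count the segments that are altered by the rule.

/i/ before nasal /m/ → [ĩ]
1 segment changes.

1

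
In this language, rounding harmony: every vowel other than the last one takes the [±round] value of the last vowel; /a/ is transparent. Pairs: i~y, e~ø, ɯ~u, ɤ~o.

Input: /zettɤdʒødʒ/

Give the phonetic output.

[zøttodʒødʒ]

/e/ harmonizes with /ø/ ([+round]) → [ø]
/ɤ/ harmonizes with /ø/ ([+round]) → [o]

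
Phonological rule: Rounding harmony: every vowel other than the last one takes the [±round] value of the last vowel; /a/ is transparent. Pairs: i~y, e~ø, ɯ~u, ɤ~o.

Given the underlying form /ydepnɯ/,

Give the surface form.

/y/ harmonizes with /ɯ/ ([-round]) → [i]

[idepnɯ]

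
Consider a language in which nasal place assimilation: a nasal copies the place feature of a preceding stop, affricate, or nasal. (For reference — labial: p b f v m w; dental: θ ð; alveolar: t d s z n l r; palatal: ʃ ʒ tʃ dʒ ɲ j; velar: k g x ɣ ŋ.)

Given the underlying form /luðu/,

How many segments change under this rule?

No segment meets the rule's conditions.

0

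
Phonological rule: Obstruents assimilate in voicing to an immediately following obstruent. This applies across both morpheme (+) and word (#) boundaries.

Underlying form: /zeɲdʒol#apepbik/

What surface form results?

[zeɲdʒol#apebbik]

/p/ before /b/ (voiced) → [b]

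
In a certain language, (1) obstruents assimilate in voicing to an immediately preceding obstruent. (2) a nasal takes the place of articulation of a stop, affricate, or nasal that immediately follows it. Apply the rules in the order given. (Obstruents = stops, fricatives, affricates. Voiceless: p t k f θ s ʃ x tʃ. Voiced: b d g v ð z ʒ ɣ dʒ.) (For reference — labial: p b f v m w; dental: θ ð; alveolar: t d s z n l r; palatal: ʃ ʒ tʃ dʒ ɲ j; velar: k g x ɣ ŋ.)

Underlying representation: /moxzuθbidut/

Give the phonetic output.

Rule 1: /z/ after /x/ (voiceless) → [s]
Rule 1: /b/ after /θ/ (voiceless) → [p]
After rule 1: moxsuθpidut
Rule 2: no segment meets the rule's conditions; no change.

[moxsuθpidut]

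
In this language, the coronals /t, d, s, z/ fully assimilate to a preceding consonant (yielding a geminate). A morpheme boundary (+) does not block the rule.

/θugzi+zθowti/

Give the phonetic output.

/z/ after /g/ → [g] (total assimilation)
/t/ after /w/ → [w] (total assimilation)

[θuggi+zθowwi]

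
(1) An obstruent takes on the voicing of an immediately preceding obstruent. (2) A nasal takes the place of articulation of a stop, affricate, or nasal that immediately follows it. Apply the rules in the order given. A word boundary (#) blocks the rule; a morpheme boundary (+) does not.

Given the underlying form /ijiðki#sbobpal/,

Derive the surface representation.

[ijiðgi#spobbal]

Rule 1: /k/ after /ð/ (voiced) → [g]
Rule 1: /b/ after /s/ (voiceless) → [p]
Rule 1: /p/ after /b/ (voiced) → [b]
After rule 1: ijiðgi#spobbal
Rule 2: no segment meets the rule's conditions; no change.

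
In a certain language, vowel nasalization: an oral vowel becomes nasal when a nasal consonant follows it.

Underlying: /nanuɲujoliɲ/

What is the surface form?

[nãnũɲujolĩɲ]

/a/ before nasal /n/ → [ã]
/u/ before nasal /ɲ/ → [ũ]
/i/ before nasal /ɲ/ → [ĩ]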